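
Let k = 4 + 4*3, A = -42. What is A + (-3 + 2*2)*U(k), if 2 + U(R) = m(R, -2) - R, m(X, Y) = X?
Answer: -44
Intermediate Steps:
k = 16 (k = 4 + 12 = 16)
U(R) = -2 (U(R) = -2 + (R - R) = -2 + 0 = -2)
A + (-3 + 2*2)*U(k) = -42 + (-3 + 2*2)*(-2) = -42 + (-3 + 4)*(-2) = -42 + 1*(-2) = -42 - 2 = -44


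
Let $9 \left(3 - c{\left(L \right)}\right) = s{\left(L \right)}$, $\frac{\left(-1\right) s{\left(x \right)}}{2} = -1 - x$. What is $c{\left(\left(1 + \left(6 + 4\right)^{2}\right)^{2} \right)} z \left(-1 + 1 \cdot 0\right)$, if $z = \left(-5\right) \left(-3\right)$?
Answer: $\frac{101885}{3} \approx 33962.0$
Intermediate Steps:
$z = 15$
$s{\left(x \right)} = 2 + 2 x$ ($s{\left(x \right)} = - 2 \left(-1 - x\right) = 2 + 2 x$)
$c{\left(L \right)} = \frac{25}{9} - \frac{2 L}{9}$ ($c{\left(L \right)} = 3 - \frac{2 + 2 L}{9} = 3 - \left(\frac{2}{9} + \frac{2 L}{9}\right) = \frac{25}{9} - \frac{2 L}{9}$)
$c{\left(\left(1 + \left(6 + 4\right)^{2}\right)^{2} \right)} z \left(-1 + 1 \cdot 0\right) = \left(\frac{25}{9} - \frac{2 \left(1 + \left(6 + 4\right)^{2}\right)^{2}}{9}\right) 15 \left(-1 + 1 \cdot 0\right) = \left(\frac{25}{9} - \frac{2 \left(1 + 10^{2}\right)^{2}}{9}\right) 15 \left(-1 + 0\right) = \left(\frac{25}{9} - \frac{2 \left(1 + 100\right)^{2}}{9}\right) 15 \left(-1\right) = \left(\frac{25}{9} - \frac{2 \cdot 101^{2}}{9}\right) 15 \left(-1\right) = \left(\frac{25}{9} - \frac{20402}{9}\right) 15 \left(-1\right) = \left(- \frac{20377}{9}\right) 15 \left(-1\right) = \left(- \frac{101885}{3}\right) \left(-1\right) = \frac{101885}{3}$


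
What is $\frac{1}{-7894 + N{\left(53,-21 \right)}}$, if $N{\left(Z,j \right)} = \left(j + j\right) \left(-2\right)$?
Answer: $- \frac{1}{7810} \approx -0.00012804$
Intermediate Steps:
$N{\left(Z,j \right)} = - 4 j$ ($N{\left(Z,j \right)} = 2 j \left(-2\right) = - 4 j$)
$\frac{1}{-7894 + N{\left(53,-21 \right)}} = \frac{1}{-7894 - -84} = \frac{1}{-7894 + 84} = \frac{1}{-7810} = - \frac{1}{7810}$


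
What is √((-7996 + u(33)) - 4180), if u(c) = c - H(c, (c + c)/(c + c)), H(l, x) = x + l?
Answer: 3*I*√1353 ≈ 110.35*I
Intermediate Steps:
H(l, x) = l + x
u(c) = -1 (u(c) = c - (c + (c + c)/(c + c)) = c - (c + (2*c)/((2*c))) = c - (c + (2*c)*(1/(2*c))) = c - (c + 1) = c - (1 + c) = c + (-1 - c) = -1)
√((-7996 + u(33)) - 4180) = √((-7996 - 1) - 4180) = √(-7997 - 4180) = √(-12177) = 3*I*√1353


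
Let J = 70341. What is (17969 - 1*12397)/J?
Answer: 5572/70341 ≈ 0.079214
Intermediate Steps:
(17969 - 1*12397)/J = (17969 - 1*12397)/70341 = (17969 - 12397)*(1/70341) = 5572*(1/70341) = 5572/70341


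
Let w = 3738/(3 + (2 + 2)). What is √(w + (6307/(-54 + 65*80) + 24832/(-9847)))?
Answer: 7*√27914970798298470/50672662 ≈ 23.080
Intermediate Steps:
w = 534 (w = 3738/(3 + 4) = 3738/7 = (⅐)*3738 = 534)
√(w + (6307/(-54 + 65*80) + 24832/(-9847))) = √(534 + (6307/(-54 + 65*80) + 24832/(-9847))) = √(534 + (6307/(-54 + 5200) + 24832*(-1/9847))) = √(534 + (6307/5146 - 24832/9847)) = √(534 - 65680443/50672662) = √(26993521065/50672662) = 7*√27914970798298470/50672662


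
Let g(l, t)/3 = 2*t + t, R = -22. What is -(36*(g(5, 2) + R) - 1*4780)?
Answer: 4924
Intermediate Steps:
g(l, t) = 9*t (g(l, t) = 3*(2*t + t) = 3*(3*t) = 9*t)
-(36*(g(5, 2) + R) - 1*4780) = -(36*(9*2 - 22) - 1*4780) = -(36*(18 - 22) - 4780) = -(36*(-4) - 4780) = -(-144 - 4780) = -1*(-4924) = 4924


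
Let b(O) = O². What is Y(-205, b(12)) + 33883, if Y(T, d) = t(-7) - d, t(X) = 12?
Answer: 33751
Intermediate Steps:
Y(T, d) = 12 - d
Y(-205, b(12)) + 33883 = (12 - 1*12²) + 33883 = (12 - 1*144) + 33883 = (12 - 144) + 33883 = -132 + 33883 = 33751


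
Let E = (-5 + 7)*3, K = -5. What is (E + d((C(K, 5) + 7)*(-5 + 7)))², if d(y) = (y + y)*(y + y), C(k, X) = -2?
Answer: 164836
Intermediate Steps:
d(y) = 4*y² (d(y) = (2*y)*(2*y) = 4*y²)
E = 6 (E = 2*3 = 6)
(E + d((C(K, 5) + 7)*(-5 + 7)))² = (6 + 4*((-2 + 7)*(-5 + 7))²)² = (6 + 4*(5*2)²)² = (6 + 4*10²)² = (6 + 4*100)² = (6 + 400)² = 406² = 164836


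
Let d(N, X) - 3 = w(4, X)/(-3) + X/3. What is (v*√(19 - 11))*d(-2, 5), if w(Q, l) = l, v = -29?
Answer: -174*√2 ≈ -246.07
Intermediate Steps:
d(N, X) = 3 (d(N, X) = 3 + (X/(-3) + X/3) = 3 + (X*(-⅓) + X*(⅓)) = 3 + (-X/3 + X/3) = 3 + 0 = 3)
(v*√(19 - 11))*d(-2, 5) = -29*√(19 - 11)*3 = -58*√2*3 = -174*√2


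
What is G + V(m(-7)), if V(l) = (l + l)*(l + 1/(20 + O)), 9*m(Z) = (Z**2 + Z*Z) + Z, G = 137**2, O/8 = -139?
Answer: 3073699/162 ≈ 18973.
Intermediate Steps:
O = -1112 (O = 8*(-139) = -1112)
G = 18769
m(Z) = Z/9 + 2*Z**2/9 (m(Z) = ((Z**2 + Z*Z) + Z)/9 = ((Z**2 + Z**2) + Z)/9 = (2*Z**2 + Z)/9 = (Z + 2*Z**2)/9 = Z/9 + 2*Z**2/9)
V(l) = 2*l*(-1/1092 + l) (V(l) = (l + l)*(l + 1/(20 - 1112)) = (2*l)*(l + 1/(-1092)) = (2*l)*(l - 1/1092) = (2*l)*(-1/1092 + l) = 2*l*(-1/1092 + l))
G + V(m(-7)) = 18769 + ((1/9)*(-7)*(1 + 2*(-7)))*(-1 + 1092*((1/9)*(-7)*(1 + 2*(-7))))/546 = 18769 + ((1/9)*(-7)*(1 - 14))*(-1 + 1092*((1/9)*(-7)*(1 - 14)))/546 = 18769 + ((1/9)*(-7)*(-13))*(-1 + 1092*((1/9)*(-7)*(-13)))/546 = 18769 + (1/546)*(91/9)*(-1 + 1092*(91/9)) = 18769 + (1/546)*(91/9)*(-1 + 33124/3) = 18769 + (1/546)*(91/9)*(33121/3) = 18769 + 33121/162 = 3073699/162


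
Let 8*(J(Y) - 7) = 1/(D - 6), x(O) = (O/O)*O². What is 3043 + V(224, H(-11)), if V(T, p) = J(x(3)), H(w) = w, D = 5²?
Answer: 463601/152 ≈ 3050.0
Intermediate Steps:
D = 25
x(O) = O² (x(O) = 1*O² = O²)
J(Y) = 1065/152 (J(Y) = 7 + 1/(8*(25 - 6)) = 7 + (⅛)/19 = 7 + (⅛)*(1/19) = 7 + 1/152 = 1065/152)
V(T, p) = 1065/152
3043 + V(224, H(-11)) = 3043 + 1065/152 = 463601/152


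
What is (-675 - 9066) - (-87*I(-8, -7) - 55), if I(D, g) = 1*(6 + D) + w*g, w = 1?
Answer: -10469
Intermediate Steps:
I(D, g) = 6 + D + g (I(D, g) = 1*(6 + D) + 1*g = (6 + D) + g = 6 + D + g)
(-675 - 9066) - (-87*I(-8, -7) - 55) = (-675 - 9066) - (-87*(6 - 8 - 7) - 55) = -9741 - (-87*(-9) - 55) = -9741 - (783 - 55) = -9741 - 1*728 = -9741 - 728 = -10469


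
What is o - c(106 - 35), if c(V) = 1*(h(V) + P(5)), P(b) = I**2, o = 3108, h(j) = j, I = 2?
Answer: 3033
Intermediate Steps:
P(b) = 4 (P(b) = 2**2 = 4)
c(V) = 4 + V (c(V) = 1*(V + 4) = 1*(4 + V) = 4 + V)
o - c(106 - 35) = 3108 - (4 + (106 - 35)) = 3108 - (4 + 71) = 3108 - 1*75 = 3108 - 75 = 3033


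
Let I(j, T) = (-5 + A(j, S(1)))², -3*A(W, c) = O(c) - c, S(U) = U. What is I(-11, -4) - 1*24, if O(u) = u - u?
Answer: -20/9 ≈ -2.2222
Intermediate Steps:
O(u) = 0
A(W, c) = c/3 (A(W, c) = -(0 - c)/3 = -(-1)*c/3 = c/3)
I(j, T) = 196/9 (I(j, T) = (-5 + (⅓)*1)² = (-5 + ⅓)² = (-14/3)² = 196/9)
I(-11, -4) - 1*24 = 196/9 - 1*24 = 196/9 - 24 = -20/9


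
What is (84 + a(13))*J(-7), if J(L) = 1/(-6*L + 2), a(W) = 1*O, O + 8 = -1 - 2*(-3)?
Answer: 81/44 ≈ 1.8409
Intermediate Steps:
O = -3 (O = -8 + (-1 - 2*(-3)) = -8 + (-1 + 6) = -8 + 5 = -3)
a(W) = -3 (a(W) = 1*(-3) = -3)
J(L) = 1/(2 - 6*L)
(84 + a(13))*J(-7) = (84 - 3)*(-1/(-2 + 6*(-7))) = 81*(-1/(-2 - 42)) = 81*(-1/(-44)) = 81*(-1*(-1/44)) = 81*(1/44) = 81/44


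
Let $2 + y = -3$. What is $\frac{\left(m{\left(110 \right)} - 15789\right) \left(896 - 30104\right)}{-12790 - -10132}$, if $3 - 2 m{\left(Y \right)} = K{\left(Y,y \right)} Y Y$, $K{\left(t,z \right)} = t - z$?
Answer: $- \frac{3463764550}{443} \approx -7.8189 \cdot 10^{6}$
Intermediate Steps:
$y = -5$ ($y = -2 - 3 = -5$)
$m{\left(Y \right)} = \frac{3}{2} - \frac{Y^{2} \left(5 + Y\right)}{2}$ ($m{\left(Y \right)} = \frac{3}{2} - \frac{\left(Y - -5\right) Y Y}{2} = \frac{3}{2} - \frac{\left(Y + 5\right) Y Y}{2} = \frac{3}{2} - \frac{\left(5 + Y\right) Y Y}{2} = \frac{3}{2} - \frac{Y \left(5 + Y\right) Y}{2} = \frac{3}{2} - \frac{Y^{2} \left(5 + Y\right)}{2}$)
$\frac{\left(m{\left(110 \right)} - 15789\right) \left(896 - 30104\right)}{-12790 - -10132} = \frac{\left(\left(\frac{3}{2} - \frac{110^{2} \left(5 + 110\right)}{2}\right) - 15789\right) \left(896 - 30104\right)}{-12790 - -10132} = \frac{\left(\left(\frac{3}{2} - 6050 \cdot 115\right) - 15789\right) \left(-29208\right)}{-12790 + 10132} = \frac{\left(\left(\frac{3}{2} - 695750\right) - 15789\right) \left(-29208\right)}{-2658} = \left(- \frac{1391497}{2} - 15789\right) \left(-29208\right) \left(- \frac{1}{2658}\right) = \left(- \frac{1423075}{2}\right) \left(-29208\right) \left(- \frac{1}{2658}\right) = 20782587300 \left(- \frac{1}{2658}\right) = - \frac{3463764550}{443}$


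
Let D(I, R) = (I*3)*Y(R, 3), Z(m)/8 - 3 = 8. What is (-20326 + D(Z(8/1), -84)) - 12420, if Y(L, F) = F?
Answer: -31954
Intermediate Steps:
Z(m) = 88 (Z(m) = 24 + 8*8 = 24 + 64 = 88)
D(I, R) = 9*I (D(I, R) = (I*3)*3 = (3*I)*3 = 9*I)
(-20326 + D(Z(8/1), -84)) - 12420 = (-20326 + 9*88) - 12420 = (-20326 + 792) - 12420 = -19534 - 12420 = -31954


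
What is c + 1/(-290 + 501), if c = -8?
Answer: -1687/211 ≈ -7.9953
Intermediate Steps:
c + 1/(-290 + 501) = -8 + 1/(-290 + 501) = -8 + 1/211 = -1687/211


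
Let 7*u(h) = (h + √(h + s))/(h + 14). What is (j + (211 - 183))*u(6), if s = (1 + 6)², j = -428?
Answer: -120/7 - 20*√55/7 ≈ -38.332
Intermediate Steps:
s = 49 (s = 7² = 49)
u(h) = (h + √(49 + h))/(7*(14 + h)) (u(h) = ((h + √(h + 49))/(h + 14))/7 = ((h + √(49 + h))/(14 + h))/7 = (h + √(49 + h))/(7*(14 + h)))
(j + (211 - 183))*u(6) = (-428 + (211 - 183))*((6 + √(49 + 6))/(7*(14 + 6))) = (-428 + 28)*((⅐)*(6 + √55)/20) = -400*(6 + √55)/(7*20) = -400*(3/70 + √55/140) = -120/7 - 20*√55/7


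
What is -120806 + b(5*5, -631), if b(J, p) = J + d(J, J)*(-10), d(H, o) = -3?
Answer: -120751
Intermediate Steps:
b(J, p) = 30 + J (b(J, p) = J - 3*(-10) = J + 30 = 30 + J)
-120806 + b(5*5, -631) = -120806 + (30 + 5*5) = -120806 + (30 + 25) = -120806 + 55 = -120751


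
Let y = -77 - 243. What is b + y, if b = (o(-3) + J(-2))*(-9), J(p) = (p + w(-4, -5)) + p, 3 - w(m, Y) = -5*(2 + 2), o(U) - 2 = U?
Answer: -482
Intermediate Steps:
o(U) = 2 + U
w(m, Y) = 23 (w(m, Y) = 3 - (-5)*(2 + 2) = 3 - (-5)*4 = 3 - 1*(-20) = 3 + 20 = 23)
J(p) = 23 + 2*p (J(p) = (p + 23) + p = (23 + p) + p = 23 + 2*p)
b = -162 (b = ((2 - 3) + (23 + 2*(-2)))*(-9) = (-1 + (23 - 4))*(-9) = (-1 + 19)*(-9) = 18*(-9) = -162)
y = -320
b + y = -162 - 320 = -482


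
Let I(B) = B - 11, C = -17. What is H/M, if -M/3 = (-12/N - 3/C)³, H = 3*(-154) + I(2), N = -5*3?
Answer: 96417625/571787 ≈ 168.63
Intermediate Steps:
N = -15
I(B) = -11 + B
H = -471 (H = 3*(-154) + (-11 + 2) = -462 - 9 = -471)
M = -1715361/614125 (M = -3*(-12/(-15) - 3/(-17))³ = -3*(-12*(-1/15) - 3*(-1/17))³ = -3*(⅘ + 3/17)³ = -3*(83/85)³ = -3*571787/614125 = -1715361/614125 ≈ -2.7932)
H/M = -471/(-1715361/614125) = -471*(-614125/1715361) = 96417625/571787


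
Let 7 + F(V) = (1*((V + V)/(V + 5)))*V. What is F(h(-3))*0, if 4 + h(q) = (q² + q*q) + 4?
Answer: 0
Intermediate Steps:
h(q) = 2*q² (h(q) = -4 + ((q² + q*q) + 4) = -4 + ((q² + q²) + 4) = -4 + (2*q² + 4) = -4 + (4 + 2*q²) = 2*q²)
F(V) = -7 + 2*V²/(5 + V) (F(V) = -7 + (1*((V + V)/(V + 5)))*V = -7 + (1*((2*V)/(5 + V)))*V = -7 + (1*(2*V/(5 + V)))*V = -7 + (2*V/(5 + V))*V = -7 + 2*V²/(5 + V))
F(h(-3))*0 = ((-35 - 14*(-3)² + 2*(2*(-3)²)²)/(5 + 2*(-3)²))*0 = ((-35 - 14*9 + 2*(2*9)²)/(5 + 2*9))*0 = ((-35 - 7*18 + 2*18²)/(5 + 18))*0 = ((-35 - 126 + 2*324)/23)*0 = ((-35 - 126 + 648)/23)*0 = ((1/23)*487)*0 = (487/23)*0 = 0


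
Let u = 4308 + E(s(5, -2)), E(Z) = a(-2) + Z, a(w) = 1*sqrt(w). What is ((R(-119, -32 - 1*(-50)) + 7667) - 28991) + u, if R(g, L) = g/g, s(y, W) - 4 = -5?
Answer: -17016 + I*sqrt(2) ≈ -17016.0 + 1.4142*I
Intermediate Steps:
a(w) = sqrt(w)
s(y, W) = -1 (s(y, W) = 4 - 5 = -1)
R(g, L) = 1
E(Z) = Z + I*sqrt(2) (E(Z) = sqrt(-2) + Z = I*sqrt(2) + Z = Z + I*sqrt(2))
u = 4307 + I*sqrt(2) (u = 4308 + (-1 + I*sqrt(2)) = 4307 + I*sqrt(2) ≈ 4307.0 + 1.4142*I)
((R(-119, -32 - 1*(-50)) + 7667) - 28991) + u = ((1 + 7667) - 28991) + (4307 + I*sqrt(2)) = (7668 - 28991) + (4307 + I*sqrt(2)) = -21323 + (4307 + I*sqrt(2)) = -17016 + I*sqrt(2)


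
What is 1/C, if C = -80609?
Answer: -1/80609 ≈ -1.2406e-5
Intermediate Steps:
1/C = 1/(-80609) = -1/80609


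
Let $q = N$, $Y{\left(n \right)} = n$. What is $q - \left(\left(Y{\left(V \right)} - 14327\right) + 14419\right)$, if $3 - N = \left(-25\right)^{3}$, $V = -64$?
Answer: $15600$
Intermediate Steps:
$N = 15628$ ($N = 3 - \left(-25\right)^{3} = 3 - -15625 = 3 + 15625 = 15628$)
$q = 15628$
$q - \left(\left(Y{\left(V \right)} - 14327\right) + 14419\right) = 15628 - \left(\left(-64 - 14327\right) + 14419\right) = 15628 - \left(-14391 + 14419\right) = 15628 - 28 = 15600$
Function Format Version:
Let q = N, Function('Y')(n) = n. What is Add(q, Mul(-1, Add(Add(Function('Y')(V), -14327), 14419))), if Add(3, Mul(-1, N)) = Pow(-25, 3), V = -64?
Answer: 15600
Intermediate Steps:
N = 15628 (N = Add(3, Mul(-1, Pow(-25, 3))) = Add(3, Mul(-1, -15625)) = Add(3, 15625) = 15628)
q = 15628
Add(q, Mul(-1, Add(Add(Function('Y')(V), -14327), 14419))) = Add(15628, Mul(-1, Add(Add(-64, -14327), 14419))) = Add(15628, Mul(-1, Add(-14391, 14419))) = Add(15628, Mul(-1, 28)) = Add(15628, -28) = 15600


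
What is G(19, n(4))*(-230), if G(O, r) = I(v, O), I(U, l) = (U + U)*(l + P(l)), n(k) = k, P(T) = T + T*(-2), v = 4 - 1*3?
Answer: 0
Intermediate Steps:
v = 1 (v = 4 - 3 = 1)
P(T) = -T (P(T) = T - 2*T = -T)
I(U, l) = 0 (I(U, l) = (U + U)*(l - l) = (2*U)*0 = 0)
G(O, r) = 0
G(19, n(4))*(-230) = 0*(-230) = 0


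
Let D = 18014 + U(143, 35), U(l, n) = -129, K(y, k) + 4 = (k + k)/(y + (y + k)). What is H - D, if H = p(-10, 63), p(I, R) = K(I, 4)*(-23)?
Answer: -35563/2 ≈ -17782.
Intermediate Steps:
K(y, k) = -4 + 2*k/(k + 2*y) (K(y, k) = -4 + (k + k)/(y + (y + k)) = -4 + (2*k)/(y + (k + y)) = -4 + (2*k)/(k + 2*y) = -4 + 2*k/(k + 2*y))
p(I, R) = -46*(-4 - 4*I)/(4 + 2*I) (p(I, R) = (2*(-1*4 - 4*I)/(4 + 2*I))*(-23) = (2*(-4 - 4*I)/(4 + 2*I))*(-23) = -46*(-4 - 4*I)/(4 + 2*I))
H = 207/2 (H = 92*(1 - 10)/(2 - 10) = 92*(-9)/(-8) = 92*(-1/8)*(-9) = 207/2 ≈ 103.50)
D = 17885 (D = 18014 - 129 = 17885)
H - D = 207/2 - 1*17885 = 207/2 - 17885 = -35563/2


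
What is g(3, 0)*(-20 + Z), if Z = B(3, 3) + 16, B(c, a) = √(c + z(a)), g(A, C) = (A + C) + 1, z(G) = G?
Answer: -16 + 4*√6 ≈ -6.2020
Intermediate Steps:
g(A, C) = 1 + A + C
B(c, a) = √(a + c) (B(c, a) = √(c + a) = √(a + c))
Z = 16 + √6 (Z = √(3 + 3) + 16 = √6 + 16 = 16 + √6 ≈ 18.449)
g(3, 0)*(-20 + Z) = (1 + 3 + 0)*(-20 + (16 + √6)) = 4*(-4 + √6) = -16 + 4*√6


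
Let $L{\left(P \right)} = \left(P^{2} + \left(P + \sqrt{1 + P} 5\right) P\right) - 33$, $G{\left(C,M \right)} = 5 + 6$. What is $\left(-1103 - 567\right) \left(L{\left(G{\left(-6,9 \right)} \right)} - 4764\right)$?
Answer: $7606850 - 183700 \sqrt{3} \approx 7.2887 \cdot 10^{6}$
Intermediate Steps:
$G{\left(C,M \right)} = 11$
$L{\left(P \right)} = -33 + P^{2} + P \left(P + 5 \sqrt{1 + P}\right)$ ($L{\left(P \right)} = \left(P^{2} + \left(P + 5 \sqrt{1 + P}\right) P\right) - 33 = \left(P^{2} + P \left(P + 5 \sqrt{1 + P}\right)\right) - 33 = -33 + P^{2} + P \left(P + 5 \sqrt{1 + P}\right)$)
$\left(-1103 - 567\right) \left(L{\left(G{\left(-6,9 \right)} \right)} - 4764\right) = \left(-1103 - 567\right) \left(\left(-33 + 2 \cdot 11^{2} + 5 \cdot 11 \sqrt{1 + 11}\right) - 4764\right) = - 1670 \left(\left(-33 + 2 \cdot 121 + 5 \cdot 11 \sqrt{12}\right) - 4764\right) = - 1670 \left(\left(-33 + 242 + 5 \cdot 11 \cdot 2 \sqrt{3}\right) - 4764\right) = - 1670 \left(\left(-33 + 242 + 110 \sqrt{3}\right) - 4764\right) = - 1670 \left(\left(209 + 110 \sqrt{3}\right) - 4764\right) = - 1670 \left(-4555 + 110 \sqrt{3}\right) = 7606850 - 183700 \sqrt{3}$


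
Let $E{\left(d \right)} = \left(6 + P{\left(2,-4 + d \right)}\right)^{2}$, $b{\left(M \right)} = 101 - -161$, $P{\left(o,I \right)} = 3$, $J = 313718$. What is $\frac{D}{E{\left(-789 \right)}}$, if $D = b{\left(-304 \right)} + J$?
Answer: $\frac{104660}{27} \approx 3876.3$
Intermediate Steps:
$b{\left(M \right)} = 262$ ($b{\left(M \right)} = 101 + 161 = 262$)
$D = 313980$ ($D = 262 + 313718 = 313980$)
$E{\left(d \right)} = 81$ ($E{\left(d \right)} = \left(6 + 3\right)^{2} = 9^{2} = 81$)
$\frac{D}{E{\left(-789 \right)}} = \frac{313980}{81} = 313980 \cdot \frac{1}{81} = \frac{104660}{27}$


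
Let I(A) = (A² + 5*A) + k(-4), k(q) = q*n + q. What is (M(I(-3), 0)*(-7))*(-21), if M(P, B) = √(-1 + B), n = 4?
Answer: 147*I ≈ 147.0*I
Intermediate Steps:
k(q) = 5*q (k(q) = q*4 + q = 4*q + q = 5*q)
I(A) = -20 + A² + 5*A (I(A) = (A² + 5*A) + 5*(-4) = (A² + 5*A) - 20 = -20 + A² + 5*A)
(M(I(-3), 0)*(-7))*(-21) = (√(-1 + 0)*(-7))*(-21) = (√(-1)*(-7))*(-21) = (I*(-7))*(-21) = -7*I*(-21) = 147*I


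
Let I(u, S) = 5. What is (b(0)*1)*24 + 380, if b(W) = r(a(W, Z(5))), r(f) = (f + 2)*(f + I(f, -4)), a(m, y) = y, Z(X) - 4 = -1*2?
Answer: 1052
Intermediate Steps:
Z(X) = 2 (Z(X) = 4 - 1*2 = 4 - 2 = 2)
r(f) = (2 + f)*(5 + f) (r(f) = (f + 2)*(f + 5) = (2 + f)*(5 + f))
b(W) = 28 (b(W) = 10 + 2² + 7*2 = 10 + 4 + 14 = 28)
(b(0)*1)*24 + 380 = (28*1)*24 + 380 = 28*24 + 380 = 672 + 380 = 1052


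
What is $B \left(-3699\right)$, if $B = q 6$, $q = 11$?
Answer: $-244134$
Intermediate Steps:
$B = 66$ ($B = 11 \cdot 6 = 66$)
$B \left(-3699\right) = 66 \left(-3699\right) = -244134$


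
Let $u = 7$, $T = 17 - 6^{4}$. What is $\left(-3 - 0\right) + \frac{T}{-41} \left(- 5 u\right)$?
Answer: $- \frac{44888}{41} \approx -1094.8$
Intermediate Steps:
$T = -1279$ ($T = 17 - 1296 = -1279$)
$\left(-3 - 0\right) + \frac{T}{-41} \left(- 5 u\right) = \left(-3 - 0\right) + - \frac{1279}{-41} \left(\left(-5\right) 7\right) = \left(-3 + 0\right) + \left(-1279\right) \left(- \frac{1}{41}\right) \left(-35\right) = -3 + \frac{1279}{41} \left(-35\right) = -3 - \frac{44765}{41} = - \frac{44888}{41}$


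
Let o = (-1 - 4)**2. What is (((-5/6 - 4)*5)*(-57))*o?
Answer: 68875/2 ≈ 34438.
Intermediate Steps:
o = 25 (o = (-5)**2 = 25)
(((-5/6 - 4)*5)*(-57))*o = (((-5/6 - 4)*5)*(-57))*25 = (-29/6*5*(-57))*25 = -145/6*(-57)*25 = (2755/2)*25 = 68875/2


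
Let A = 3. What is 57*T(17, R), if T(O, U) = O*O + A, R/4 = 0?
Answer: 16644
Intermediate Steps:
R = 0 (R = 4*0 = 0)
T(O, U) = 3 + O² (T(O, U) = O*O + 3 = O² + 3 = 3 + O²)
57*T(17, R) = 57*(3 + 17²) = 57*(3 + 289) = 57*292 = 16644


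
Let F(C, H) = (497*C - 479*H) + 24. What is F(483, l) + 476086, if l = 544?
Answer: 455585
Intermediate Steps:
F(C, H) = 24 - 479*H + 497*C (F(C, H) = (-479*H + 497*C) + 24 = 24 - 479*H + 497*C)
F(483, l) + 476086 = (24 - 479*544 + 497*483) + 476086 = (24 - 260576 + 240051) + 476086 = -20501 + 476086 = 455585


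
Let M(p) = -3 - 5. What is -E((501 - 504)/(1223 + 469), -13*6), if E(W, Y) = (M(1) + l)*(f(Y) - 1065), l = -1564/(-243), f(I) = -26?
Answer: -414580/243 ≈ -1706.1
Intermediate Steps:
l = 1564/243 (l = -1564*(-1/243) = 1564/243 ≈ 6.4362)
M(p) = -8
E(W, Y) = 414580/243 (E(W, Y) = (-8 + 1564/243)*(-26 - 1065) = -380/243*(-1091) = 414580/243)
-E((501 - 504)/(1223 + 469), -13*6) = -1*414580/243 = -414580/243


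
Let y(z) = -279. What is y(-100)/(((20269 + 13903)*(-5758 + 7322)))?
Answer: -279/53445008 ≈ -5.2203e-6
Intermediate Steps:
y(-100)/(((20269 + 13903)*(-5758 + 7322))) = -279*1/((-5758 + 7322)*(20269 + 13903)) = -279/(34172*1564) = -279/53445008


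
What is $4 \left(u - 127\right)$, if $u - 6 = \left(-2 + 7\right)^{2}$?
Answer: $-384$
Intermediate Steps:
$u = 31$ ($u = 6 + \left(-2 + 7\right)^{2} = 6 + 5^{2} = 6 + 25 = 31$)
$4 \left(u - 127\right) = 4 \left(31 - 127\right) = 4 \left(-96\right) = -384$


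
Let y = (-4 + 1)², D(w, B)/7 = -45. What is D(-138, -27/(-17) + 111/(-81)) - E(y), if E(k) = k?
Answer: -324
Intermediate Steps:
D(w, B) = -315 (D(w, B) = 7*(-45) = -315)
y = 9 (y = (-3)² = 9)
D(-138, -27/(-17) + 111/(-81)) - E(y) = -315 - 1*9 = -315 - 9 = -324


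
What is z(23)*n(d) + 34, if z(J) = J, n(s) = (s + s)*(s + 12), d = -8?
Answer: -1438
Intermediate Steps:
n(s) = 2*s*(12 + s) (n(s) = (2*s)*(12 + s) = 2*s*(12 + s))
z(23)*n(d) + 34 = 23*(2*(-8)*(12 - 8)) + 34 = 23*(2*(-8)*4) + 34 = 23*(-64) + 34 = -1472 + 34 = -1438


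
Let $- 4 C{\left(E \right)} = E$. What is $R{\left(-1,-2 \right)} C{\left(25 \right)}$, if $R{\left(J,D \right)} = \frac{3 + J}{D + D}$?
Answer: $\frac{25}{8} \approx 3.125$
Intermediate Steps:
$C{\left(E \right)} = - \frac{E}{4}$
$R{\left(J,D \right)} = \frac{3 + J}{2 D}$
$R{\left(-1,-2 \right)} C{\left(25 \right)} = \frac{3 - 1}{2 \left(-2\right)} \left(\left(- \frac{1}{4}\right) 25\right) = \frac{1}{2} \left(- \frac{1}{2}\right) 2 \left(- \frac{25}{4}\right) = \left(- \frac{1}{2}\right) \left(- \frac{25}{4}\right) = \frac{25}{8}$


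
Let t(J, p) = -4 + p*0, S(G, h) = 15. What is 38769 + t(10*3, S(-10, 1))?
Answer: 38765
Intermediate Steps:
t(J, p) = -4 (t(J, p) = -4 + 0 = -4)
38769 + t(10*3, S(-10, 1)) = 38769 - 4 = 38765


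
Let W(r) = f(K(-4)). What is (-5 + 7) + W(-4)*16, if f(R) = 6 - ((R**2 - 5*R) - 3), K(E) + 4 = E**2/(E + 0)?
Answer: -1518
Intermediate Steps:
K(E) = -4 + E (K(E) = -4 + E**2/(E + 0) = -4 + E**2/E = -4 + E)
f(R) = 9 - R**2 + 5*R (f(R) = 6 - (-3 + R**2 - 5*R) = 6 + (3 - R**2 + 5*R) = 9 - R**2 + 5*R)
W(r) = -95 (W(r) = 9 - (-4 - 4)**2 + 5*(-4 - 4) = 9 - 1*(-8)**2 + 5*(-8) = 9 - 1*64 - 40 = 9 - 64 - 40 = -95)
(-5 + 7) + W(-4)*16 = (-5 + 7) - 95*16 = 2 - 1520 = -1518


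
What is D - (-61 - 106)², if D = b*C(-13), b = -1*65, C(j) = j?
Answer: -27044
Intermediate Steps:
b = -65
D = 845 (D = -65*(-13) = 845)
D - (-61 - 106)² = 845 - (-61 - 106)² = 845 - 1*(-167)² = 845 - 1*27889 = 845 - 27889 = -27044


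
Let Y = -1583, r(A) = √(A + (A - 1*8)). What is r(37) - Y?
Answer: 1583 + √66 ≈ 1591.1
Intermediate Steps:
r(A) = √(-8 + 2*A) (r(A) = √(A + (A - 8)) = √(A + (-8 + A)) = √(-8 + 2*A))
r(37) - Y = √(-8 + 2*37) - 1*(-1583) = √(-8 + 74) + 1583 = √66 + 1583 = 1583 + √66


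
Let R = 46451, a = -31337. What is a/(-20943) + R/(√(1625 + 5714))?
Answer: 31337/20943 + 46451*√7339/7339 ≈ 543.72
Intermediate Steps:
a/(-20943) + R/(√(1625 + 5714)) = -31337/(-20943) + 46451/(√(1625 + 5714)) = -31337*(-1/20943) + 46451/(√7339) = 31337/20943 + 46451*(√7339/7339) = 31337/20943 + 46451*√7339/7339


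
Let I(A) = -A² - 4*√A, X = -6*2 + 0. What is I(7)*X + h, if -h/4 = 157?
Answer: -40 + 48*√7 ≈ 86.996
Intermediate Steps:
X = -12 (X = -12 + 0 = -12)
h = -628 (h = -4*157 = -628)
I(7)*X + h = (-1*7² - 4*√7)*(-12) - 628 = (-1*49 - 4*√7)*(-12) - 628 = (-49 - 4*√7)*(-12) - 628 = (588 + 48*√7) - 628 = -40 + 48*√7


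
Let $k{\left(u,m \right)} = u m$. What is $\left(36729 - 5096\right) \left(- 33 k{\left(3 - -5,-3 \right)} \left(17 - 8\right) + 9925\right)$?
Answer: $539437549$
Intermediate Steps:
$k{\left(u,m \right)} = m u$
$\left(36729 - 5096\right) \left(- 33 k{\left(3 - -5,-3 \right)} \left(17 - 8\right) + 9925\right) = \left(36729 - 5096\right) \left(- 33 \left(- 3 \left(3 - -5\right)\right) \left(17 - 8\right) + 9925\right) = 31633 \left(- 33 \left(- 3 \left(3 + 5\right)\right) 9 + 9925\right) = 31633 \left(- 33 \left(\left(-3\right) 8\right) 9 + 9925\right) = 31633 \left(\left(-33\right) \left(-24\right) 9 + 9925\right) = 31633 \left(792 \cdot 9 + 9925\right) = 31633 \left(7128 + 9925\right) = 31633 \cdot 17053 = 539437549$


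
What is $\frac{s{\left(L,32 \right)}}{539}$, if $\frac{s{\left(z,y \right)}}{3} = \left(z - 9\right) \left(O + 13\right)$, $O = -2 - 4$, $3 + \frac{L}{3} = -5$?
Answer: $- \frac{9}{7} \approx -1.2857$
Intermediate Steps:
$L = -24$ ($L = -9 + 3 \left(-5\right) = -9 - 15 = -24$)
$O = -6$ ($O = -2 - 4 = -6$)
$s{\left(z,y \right)} = -189 + 21 z$ ($s{\left(z,y \right)} = 3 \left(z - 9\right) \left(-6 + 13\right) = 3 \left(-9 + z\right) 7 = 3 \left(-63 + 7 z\right) = -189 + 21 z$)
$\frac{s{\left(L,32 \right)}}{539} = \frac{-189 + 21 \left(-24\right)}{539} = \left(-189 - 504\right) \frac{1}{539} = \left(-693\right) \frac{1}{539} = - \frac{9}{7}$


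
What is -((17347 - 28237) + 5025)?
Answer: 5865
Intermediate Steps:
-((17347 - 28237) + 5025) = -(-10890 + 5025) = -1*(-5865) = 5865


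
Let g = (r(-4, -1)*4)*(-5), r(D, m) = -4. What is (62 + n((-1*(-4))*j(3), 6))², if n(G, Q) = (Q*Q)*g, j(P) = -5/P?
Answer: 8655364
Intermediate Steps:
g = 80 (g = -4*4*(-5) = -16*(-5) = 80)
n(G, Q) = 80*Q² (n(G, Q) = (Q*Q)*80 = Q²*80 = 80*Q²)
(62 + n((-1*(-4))*j(3), 6))² = (62 + 80*6²)² = (62 + 80*36)² = (62 + 2880)² = 2942² = 8655364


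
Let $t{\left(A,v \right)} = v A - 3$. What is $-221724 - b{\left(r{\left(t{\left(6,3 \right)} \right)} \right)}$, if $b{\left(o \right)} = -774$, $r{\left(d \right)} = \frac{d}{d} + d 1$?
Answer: $-220950$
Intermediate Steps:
$t{\left(A,v \right)} = -3 + A v$ ($t{\left(A,v \right)} = A v - 3 = -3 + A v$)
$r{\left(d \right)} = 1 + d$
$-221724 - b{\left(r{\left(t{\left(6,3 \right)} \right)} \right)} = -221724 - -774 = -221724 + 774 = -220950$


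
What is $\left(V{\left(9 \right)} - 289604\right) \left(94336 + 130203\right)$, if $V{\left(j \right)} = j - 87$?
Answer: $-65044906598$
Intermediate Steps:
$V{\left(j \right)} = -87 + j$ ($V{\left(j \right)} = j - 87 = -87 + j$)
$\left(V{\left(9 \right)} - 289604\right) \left(94336 + 130203\right) = \left(\left(-87 + 9\right) - 289604\right) \left(94336 + 130203\right) = \left(-78 - 289604\right) 224539 = \left(-289682\right) 224539 = -65044906598$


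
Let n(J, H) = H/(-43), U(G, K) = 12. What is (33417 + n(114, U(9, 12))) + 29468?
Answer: 2704043/43 ≈ 62885.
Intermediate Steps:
n(J, H) = -H/43 (n(J, H) = H*(-1/43) = -H/43)
(33417 + n(114, U(9, 12))) + 29468 = (33417 - 1/43*12) + 29468 = (33417 - 12/43) + 29468 = 1436919/43 + 29468 = 2704043/43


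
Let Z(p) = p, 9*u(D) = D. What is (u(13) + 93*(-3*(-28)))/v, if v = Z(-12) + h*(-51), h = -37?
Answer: 70321/16875 ≈ 4.1672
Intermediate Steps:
u(D) = D/9
v = 1875 (v = -12 - 37*(-51) = -12 + 1887 = 1875)
(u(13) + 93*(-3*(-28)))/v = ((⅑)*13 + 93*(-3*(-28)))/1875 = (13/9 + 93*84)*(1/1875) = (13/9 + 7812)*(1/1875) = (70321/9)*(1/1875) = 70321/16875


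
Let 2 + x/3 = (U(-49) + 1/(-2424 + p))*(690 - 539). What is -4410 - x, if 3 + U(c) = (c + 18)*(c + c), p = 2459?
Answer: -48274518/35 ≈ -1.3793e+6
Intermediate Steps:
U(c) = -3 + 2*c*(18 + c) (U(c) = -3 + (c + 18)*(c + c) = -3 + (18 + c)*(2*c) = -3 + 2*c*(18 + c))
x = 48120168/35 (x = -6 + 3*(((-3 + 2*(-49)² + 36*(-49)) + 1/(-2424 + 2459))*(690 - 539)) = -6 + 3*(((-3 + 2*2401 - 1764) + 1/35)*151) = -6 + 3*(((-3 + 4802 - 1764) + 1/35)*151) = -6 + 3*((3035 + 1/35)*151) = -6 + 3*((106226/35)*151) = -6 + 3*(16040126/35) = -6 + 48120378/35 = 48120168/35 ≈ 1.3749e+6)
-4410 - x = -4410 - 1*48120168/35 = -4410 - 48120168/35 = -48274518/35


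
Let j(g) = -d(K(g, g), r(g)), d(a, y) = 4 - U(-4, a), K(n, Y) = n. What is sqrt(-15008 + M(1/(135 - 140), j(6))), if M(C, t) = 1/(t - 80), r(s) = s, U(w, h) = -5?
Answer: I*sqrt(118878457)/89 ≈ 122.51*I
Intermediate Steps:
d(a, y) = 9 (d(a, y) = 4 - 1*(-5) = 4 + 5 = 9)
j(g) = -9 (j(g) = -1*9 = -9)
M(C, t) = 1/(-80 + t)
sqrt(-15008 + M(1/(135 - 140), j(6))) = sqrt(-15008 + 1/(-80 - 9)) = sqrt(-15008 + 1/(-89)) = sqrt(-15008 - 1/89) = sqrt(-1335713/89) = I*sqrt(118878457)/89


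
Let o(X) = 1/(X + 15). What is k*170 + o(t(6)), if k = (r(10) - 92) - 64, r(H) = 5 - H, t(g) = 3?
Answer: -492659/18 ≈ -27370.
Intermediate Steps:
o(X) = 1/(15 + X)
k = -161 (k = ((5 - 1*10) - 92) - 64 = ((5 - 10) - 92) - 64 = (-5 - 92) - 64 = -97 - 64 = -161)
k*170 + o(t(6)) = -161*170 + 1/(15 + 3) = -27370 + 1/18 = -492659/18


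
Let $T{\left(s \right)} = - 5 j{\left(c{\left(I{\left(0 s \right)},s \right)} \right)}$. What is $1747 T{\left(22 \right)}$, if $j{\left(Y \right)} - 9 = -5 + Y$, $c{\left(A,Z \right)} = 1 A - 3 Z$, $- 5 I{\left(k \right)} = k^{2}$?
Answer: $541570$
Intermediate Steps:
$I{\left(k \right)} = - \frac{k^{2}}{5}$
$c{\left(A,Z \right)} = A - 3 Z$
$j{\left(Y \right)} = 4 + Y$ ($j{\left(Y \right)} = 9 + \left(-5 + Y\right) = 4 + Y$)
$T{\left(s \right)} = -20 + 15 s$ ($T{\left(s \right)} = - 5 \left(4 - \left(0 + 3 s\right)\right) = - 5 \left(4 - 3 s\right) = -20 + 15 s$)
$1747 T{\left(22 \right)} = 1747 \left(-20 + 15 \cdot 22\right) = 1747 \left(-20 + 330\right) = 1747 \cdot 310 = 541570$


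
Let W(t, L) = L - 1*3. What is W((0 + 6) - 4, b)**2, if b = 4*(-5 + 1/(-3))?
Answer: 5329/9 ≈ 592.11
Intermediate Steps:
b = -64/3 (b = 4*(-5 - 1/3) = 4*(-16/3) = -64/3 ≈ -21.333)
W(t, L) = -3 + L (W(t, L) = L - 3 = -3 + L)
W((0 + 6) - 4, b)**2 = (-3 - 64/3)**2 = (-73/3)**2 = 5329/9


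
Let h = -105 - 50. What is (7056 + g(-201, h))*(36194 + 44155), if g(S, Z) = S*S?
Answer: 3813122493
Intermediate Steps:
h = -155
g(S, Z) = S²
(7056 + g(-201, h))*(36194 + 44155) = (7056 + (-201)²)*(36194 + 44155) = (7056 + 40401)*80349 = 47457*80349 = 3813122493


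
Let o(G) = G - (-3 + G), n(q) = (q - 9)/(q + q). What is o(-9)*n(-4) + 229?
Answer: 1871/8 ≈ 233.88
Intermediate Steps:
n(q) = (-9 + q)/(2*q) (n(q) = (-9 + q)/((2*q)) = (-9 + q)*(1/(2*q)) = (-9 + q)/(2*q))
o(G) = 3 (o(G) = G + (3 - G) = 3)
o(-9)*n(-4) + 229 = 3*((1/2)*(-9 - 4)/(-4)) + 229 = 3*((1/2)*(-1/4)*(-13)) + 229 = 3*(13/8) + 229 = 39/8 + 229 = 1871/8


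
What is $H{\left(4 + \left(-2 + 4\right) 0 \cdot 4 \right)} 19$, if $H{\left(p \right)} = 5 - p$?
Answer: $19$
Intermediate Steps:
$H{\left(4 + \left(-2 + 4\right) 0 \cdot 4 \right)} 19 = \left(5 - \left(4 + \left(-2 + 4\right) 0 \cdot 4\right)\right) 19 = \left(5 - \left(4 + 2 \cdot 0 \cdot 4\right)\right) 19 = \left(5 - \left(4 + 0 \cdot 4\right)\right) 19 = \left(5 - \left(4 + 0\right)\right) 19 = \left(5 - 4\right) 19 = 1 \cdot 19 = 19$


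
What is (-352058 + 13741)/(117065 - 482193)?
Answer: 338317/365128 ≈ 0.92657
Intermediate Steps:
(-352058 + 13741)/(117065 - 482193) = -338317/(-365128) = -338317*(-1/365128) = 338317/365128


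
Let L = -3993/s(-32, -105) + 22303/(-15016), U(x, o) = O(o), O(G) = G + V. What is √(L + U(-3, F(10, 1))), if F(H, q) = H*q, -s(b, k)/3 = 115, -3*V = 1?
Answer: √132547117887690/2590260 ≈ 4.4447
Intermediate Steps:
V = -⅓ (V = -⅓*1 = -⅓ ≈ -0.33333)
O(G) = -⅓ + G (O(G) = G - ⅓ = -⅓ + G)
s(b, k) = -345 (s(b, k) = -3*115 = -345)
U(x, o) = -⅓ + o
L = 17421451/1726840 (L = -3993/(-345) + 22303/(-15016) = -3993*(-1/345) + 22303*(-1/15016) = 1331/115 - 22303/15016 = 17421451/1726840 ≈ 10.089)
√(L + U(-3, F(10, 1))) = √(17421451/1726840 + (-⅓ + 10*1)) = √(17421451/1726840 + (-⅓ + 10)) = √(17421451/1726840 + 29/3) = √(102342713/5180520) = √132547117887690/2590260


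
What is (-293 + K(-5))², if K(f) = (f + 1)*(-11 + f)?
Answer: 52441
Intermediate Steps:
K(f) = (1 + f)*(-11 + f)
(-293 + K(-5))² = (-293 + (-11 + (-5)² - 10*(-5)))² = (-293 + (-11 + 25 + 50))² = (-293 + 64)² = (-229)² = 52441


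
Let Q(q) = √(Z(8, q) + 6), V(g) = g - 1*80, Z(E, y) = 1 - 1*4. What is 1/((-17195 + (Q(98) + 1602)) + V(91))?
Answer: -5194/80932907 - √3/242798721 ≈ -6.4184e-5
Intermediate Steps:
Z(E, y) = -3 (Z(E, y) = 1 - 4 = -3)
V(g) = -80 + g (V(g) = g - 80 = -80 + g)
Q(q) = √3 (Q(q) = √(-3 + 6) = √3)
1/((-17195 + (Q(98) + 1602)) + V(91)) = 1/((-17195 + (√3 + 1602)) + (-80 + 91)) = 1/((-17195 + (1602 + √3)) + 11) = 1/((-15593 + √3) + 11) = 1/(-15582 + √3)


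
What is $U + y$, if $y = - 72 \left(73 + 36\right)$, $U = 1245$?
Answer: $-6603$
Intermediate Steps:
$y = -7848$ ($y = \left(-72\right) 109 = -7848$)
$U + y = 1245 - 7848 = -6603$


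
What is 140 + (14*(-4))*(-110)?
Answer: 6300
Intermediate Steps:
140 + (14*(-4))*(-110) = 140 - 56*(-110) = 140 + 6160 = 6300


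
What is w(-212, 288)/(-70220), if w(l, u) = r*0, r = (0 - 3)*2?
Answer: 0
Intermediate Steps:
r = -6 (r = -3*2 = -6)
w(l, u) = 0 (w(l, u) = -6*0 = 0)
w(-212, 288)/(-70220) = 0/(-70220) = 0*(-1/70220) = 0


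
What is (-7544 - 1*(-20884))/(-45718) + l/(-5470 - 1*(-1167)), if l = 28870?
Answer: -688640340/98362277 ≈ -7.0011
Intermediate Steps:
(-7544 - 1*(-20884))/(-45718) + l/(-5470 - 1*(-1167)) = (-7544 - 1*(-20884))/(-45718) + 28870/(-5470 - 1*(-1167)) = (-7544 + 20884)*(-1/45718) + 28870/(-5470 + 1167) = 13340*(-1/45718) + 28870/(-4303) = -6670/22859 + 28870*(-1/4303) = -6670/22859 - 28870/4303 = -688640340/98362277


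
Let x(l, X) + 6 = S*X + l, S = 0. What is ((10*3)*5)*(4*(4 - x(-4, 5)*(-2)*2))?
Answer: -21600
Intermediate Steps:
x(l, X) = -6 + l (x(l, X) = -6 + (0*X + l) = -6 + (0 + l) = -6 + l)
((10*3)*5)*(4*(4 - x(-4, 5)*(-2)*2)) = ((10*3)*5)*(4*(4 - (-6 - 4)*(-2)*2)) = (30*5)*(4*(4 - (-10*(-2))*2)) = 150*(4*(4 - 20*2)) = 150*(4*(4 - 1*40)) = 150*(4*(4 - 40)) = 150*(4*(-36)) = 150*(-144) = -21600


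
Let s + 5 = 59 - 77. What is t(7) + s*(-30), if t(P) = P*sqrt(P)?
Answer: 690 + 7*sqrt(7) ≈ 708.52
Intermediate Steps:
s = -23 (s = -5 + (59 - 77) = -5 - 18 = -23)
t(P) = P**(3/2)
t(7) + s*(-30) = 7**(3/2) - 23*(-30) = 7*sqrt(7) + 690 = 690 + 7*sqrt(7)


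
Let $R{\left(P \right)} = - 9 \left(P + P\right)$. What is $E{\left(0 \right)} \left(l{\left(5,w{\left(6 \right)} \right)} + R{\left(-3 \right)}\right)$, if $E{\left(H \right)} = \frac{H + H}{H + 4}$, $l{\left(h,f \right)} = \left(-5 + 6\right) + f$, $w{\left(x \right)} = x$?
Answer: $0$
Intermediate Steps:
$l{\left(h,f \right)} = 1 + f$
$E{\left(H \right)} = \frac{2 H}{4 + H}$
$R{\left(P \right)} = - 18 P$ ($R{\left(P \right)} = - 9 \cdot 2 P = - 18 P$)
$E{\left(0 \right)} \left(l{\left(5,w{\left(6 \right)} \right)} + R{\left(-3 \right)}\right) = 2 \cdot 0 \frac{1}{4 + 0} \left(\left(1 + 6\right) - -54\right) = 2 \cdot 0 \cdot \frac{1}{4} \left(7 + 54\right) = 2 \cdot 0 \cdot \frac{1}{4} \cdot 61 = 0 \cdot 61 = 0$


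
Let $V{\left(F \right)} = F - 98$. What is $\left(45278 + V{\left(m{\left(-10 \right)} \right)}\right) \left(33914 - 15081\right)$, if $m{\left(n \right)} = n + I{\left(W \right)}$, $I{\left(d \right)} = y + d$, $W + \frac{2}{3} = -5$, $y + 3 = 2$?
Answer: $\frac{2551683170}{3} \approx 8.5056 \cdot 10^{8}$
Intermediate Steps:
$y = -1$ ($y = -3 + 2 = -1$)
$W = - \frac{17}{3}$ ($W = - \frac{2}{3} - 5 = - \frac{17}{3} \approx -5.6667$)
$I{\left(d \right)} = -1 + d$
$m{\left(n \right)} = - \frac{20}{3} + n$ ($m{\left(n \right)} = n - \frac{20}{3} = - \frac{20}{3} + n$)
$V{\left(F \right)} = -98 + F$
$\left(45278 + V{\left(m{\left(-10 \right)} \right)}\right) \left(33914 - 15081\right) = \left(45278 - \frac{344}{3}\right) \left(33914 - 15081\right) = \left(45278 - \frac{344}{3}\right) 18833 = \frac{135490}{3} \cdot 18833 = \frac{2551683170}{3}$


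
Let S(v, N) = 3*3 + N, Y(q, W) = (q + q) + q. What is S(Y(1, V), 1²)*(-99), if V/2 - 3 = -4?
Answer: -990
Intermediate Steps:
V = -2 (V = 6 + 2*(-4) = 6 - 8 = -2)
Y(q, W) = 3*q (Y(q, W) = 2*q + q = 3*q)
S(v, N) = 9 + N
S(Y(1, V), 1²)*(-99) = (9 + 1²)*(-99) = (9 + 1)*(-99) = 10*(-99) = -990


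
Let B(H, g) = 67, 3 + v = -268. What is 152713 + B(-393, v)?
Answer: 152780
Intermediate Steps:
v = -271 (v = -3 - 268 = -271)
152713 + B(-393, v) = 152713 + 67 = 152780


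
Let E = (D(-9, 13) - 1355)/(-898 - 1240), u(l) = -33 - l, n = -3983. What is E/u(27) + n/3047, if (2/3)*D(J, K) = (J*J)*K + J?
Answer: -510296323/390869160 ≈ -1.3055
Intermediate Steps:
D(J, K) = 3*J/2 + 3*K*J**2/2 (D(J, K) = 3*((J*J)*K + J)/2 = 3*(J**2*K + J)/2 = 3*(K*J**2 + J)/2 = 3*(J + K*J**2)/2 = 3*J/2 + 3*K*J**2/2)
E = -211/2138 (E = ((3/2)*(-9)*(1 - 9*13) - 1355)/(-898 - 1240) = ((3/2)*(-9)*(1 - 117) - 1355)/(-2138) = ((3/2)*(-9)*(-116) - 1355)*(-1/2138) = (1566 - 1355)*(-1/2138) = 211*(-1/2138) = -211/2138 ≈ -0.098690)
E/u(27) + n/3047 = -211/(2138*(-33 - 1*27)) - 3983/3047 = -211/(2138*(-33 - 27)) - 3983*1/3047 = -211/2138/(-60) - 3983/3047 = -211/2138*(-1/60) - 3983/3047 = 211/128280 - 3983/3047 = -510296323/390869160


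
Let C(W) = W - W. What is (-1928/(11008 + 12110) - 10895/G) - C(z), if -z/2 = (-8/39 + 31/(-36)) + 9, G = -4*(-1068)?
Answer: -43351171/16460016 ≈ -2.6337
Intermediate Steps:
G = 4272
z = -3713/234 (z = -2*((-8/39 + 31/(-36)) + 9) = -2*((-8*1/39 + 31*(-1/36)) + 9) = -2*((-8/39 - 31/36) + 9) = -2*(-499/468 + 9) = -2*3713/468 = -3713/234 ≈ -15.868)
C(W) = 0
(-1928/(11008 + 12110) - 10895/G) - C(z) = (-1928/(11008 + 12110) - 10895/4272) - 1*0 = (-1928/23118 - 10895*1/4272) + 0 = (-1928*1/23118 - 10895/4272) + 0 = (-964/11559 - 10895/4272) + 0 = -43351171/16460016 + 0 = -43351171/16460016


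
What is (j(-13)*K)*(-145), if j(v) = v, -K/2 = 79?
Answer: -297830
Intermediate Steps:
K = -158 (K = -2*79 = -158)
(j(-13)*K)*(-145) = -13*(-158)*(-145) = 2054*(-145) = -297830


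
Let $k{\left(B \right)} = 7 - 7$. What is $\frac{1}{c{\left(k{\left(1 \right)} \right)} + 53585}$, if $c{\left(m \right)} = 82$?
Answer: $\frac{1}{53667} \approx 1.8633 \cdot 10^{-5}$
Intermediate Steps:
$k{\left(B \right)} = 0$
$\frac{1}{c{\left(k{\left(1 \right)} \right)} + 53585} = \frac{1}{82 + 53585} = \frac{1}{53667}$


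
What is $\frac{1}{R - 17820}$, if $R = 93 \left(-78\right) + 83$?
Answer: $- \frac{1}{24991} \approx -4.0014 \cdot 10^{-5}$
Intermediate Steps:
$R = -7171$ ($R = -7254 + 83 = -7171$)
$\frac{1}{R - 17820} = \frac{1}{-7171 - 17820} = \frac{1}{-24991} = - \frac{1}{24991}$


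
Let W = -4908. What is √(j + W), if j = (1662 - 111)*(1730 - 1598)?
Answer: 4*√12489 ≈ 447.02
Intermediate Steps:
j = 204732 (j = 1551*132 = 204732)
√(j + W) = √(204732 - 4908) = √199824 = 4*√12489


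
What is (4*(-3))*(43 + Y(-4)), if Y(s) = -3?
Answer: -480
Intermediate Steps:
(4*(-3))*(43 + Y(-4)) = (4*(-3))*(43 - 3) = -12*40 = -480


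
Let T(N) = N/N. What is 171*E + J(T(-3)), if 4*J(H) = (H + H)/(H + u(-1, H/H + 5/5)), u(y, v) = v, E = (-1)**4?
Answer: 1027/6 ≈ 171.17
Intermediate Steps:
T(N) = 1
E = 1
J(H) = H/(2*(2 + H)) (J(H) = ((H + H)/(H + (H/H + 5/5)))/4 = ((2*H)/(H + (1 + 5*(1/5))))/4 = ((2*H)/(H + (1 + 1)))/4 = ((2*H)/(H + 2))/4 = ((2*H)/(2 + H))/4 = (2*H/(2 + H))/4 = H/(2*(2 + H)))
171*E + J(T(-3)) = 171*1 + (1/2)*1/(2 + 1) = 171 + (1/2)*1/3 = 171 + (1/2)*1*(1/3) = 171 + 1/6 = 1027/6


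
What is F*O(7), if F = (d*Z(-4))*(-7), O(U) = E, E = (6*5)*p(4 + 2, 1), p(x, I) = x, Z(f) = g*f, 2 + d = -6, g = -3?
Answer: 120960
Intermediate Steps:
d = -8 (d = -2 - 6 = -8)
Z(f) = -3*f
E = 180 (E = (6*5)*(4 + 2) = 30*6 = 180)
O(U) = 180
F = 672 (F = -(-24)*(-4)*(-7) = -8*12*(-7) = -96*(-7) = 672)
F*O(7) = 672*180 = 120960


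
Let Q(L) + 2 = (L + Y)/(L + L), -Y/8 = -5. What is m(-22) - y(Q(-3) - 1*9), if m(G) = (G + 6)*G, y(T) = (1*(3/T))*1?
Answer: 36274/103 ≈ 352.17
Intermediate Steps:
Y = 40 (Y = -8*(-5) = 40)
Q(L) = -2 + (40 + L)/(2*L) (Q(L) = -2 + (L + 40)/(L + L) = -2 + (40 + L)/((2*L)) = -2 + (40 + L)*(1/(2*L)) = -2 + (40 + L)/(2*L))
y(T) = 3/T (y(T) = (3/T)*1 = 3/T)
m(G) = G*(6 + G) (m(G) = (6 + G)*G = G*(6 + G))
m(-22) - y(Q(-3) - 1*9) = -22*(6 - 22) - 3/((-3/2 + 20/(-3)) - 1*9) = -22*(-16) - 3/((-3/2 + 20*(-⅓)) - 9) = 352 - 3/((-3/2 - 20/3) - 9) = 352 - 3/(-49/6 - 9) = 352 - 3/(-103/6) = 352 - 3*(-6)/103 = 352 - 1*(-18/103) = 352 + 18/103 = 36274/103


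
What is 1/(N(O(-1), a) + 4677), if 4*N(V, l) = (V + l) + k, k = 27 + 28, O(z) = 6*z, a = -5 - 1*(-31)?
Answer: 4/18783 ≈ 0.00021296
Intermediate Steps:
a = 26 (a = -5 + 31 = 26)
k = 55
N(V, l) = 55/4 + V/4 + l/4 (N(V, l) = ((V + l) + 55)/4 = (55 + V + l)/4 = 55/4 + V/4 + l/4)
1/(N(O(-1), a) + 4677) = 1/((55/4 + (6*(-1))/4 + (¼)*26) + 4677) = 1/((55/4 + (¼)*(-6) + 13/2) + 4677) = 1/((55/4 - 3/2 + 13/2) + 4677) = 1/(75/4 + 4677) = 1/(18783/4) = 4/18783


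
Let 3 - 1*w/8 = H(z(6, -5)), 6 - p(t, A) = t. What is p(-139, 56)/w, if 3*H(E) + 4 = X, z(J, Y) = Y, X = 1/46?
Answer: 3335/796 ≈ 4.1897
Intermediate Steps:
X = 1/46 ≈ 0.021739
H(E) = -61/46 (H(E) = -4/3 + (⅓)*(1/46) = -4/3 + 1/138 = -61/46)
p(t, A) = 6 - t
w = 796/23 (w = 24 - 8*(-61/46) = 24 + 244/23 = 796/23 ≈ 34.609)
p(-139, 56)/w = (6 - 1*(-139))/(796/23) = (6 + 139)*(23/796) = 145*(23/796) = 3335/796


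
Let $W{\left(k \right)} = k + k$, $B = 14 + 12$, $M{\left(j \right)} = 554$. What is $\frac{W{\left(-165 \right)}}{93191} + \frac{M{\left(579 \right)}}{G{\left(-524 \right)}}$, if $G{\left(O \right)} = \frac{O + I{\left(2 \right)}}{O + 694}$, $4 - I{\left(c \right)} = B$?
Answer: $- \frac{626922040}{3634449} \approx -172.49$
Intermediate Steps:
$B = 26$
$I{\left(c \right)} = -22$ ($I{\left(c \right)} = 4 - 26 = -22$)
$G{\left(O \right)} = \frac{-22 + O}{694 + O}$ ($G{\left(O \right)} = \frac{O - 22}{O + 694} = \frac{-22 + O}{694 + O}$)
$W{\left(k \right)} = 2 k$
$\frac{W{\left(-165 \right)}}{93191} + \frac{M{\left(579 \right)}}{G{\left(-524 \right)}} = \frac{2 \left(-165\right)}{93191} + \frac{554}{\frac{1}{694 - 524} \left(-22 - 524\right)} = \left(-330\right) \frac{1}{93191} + \frac{554}{\frac{1}{170} \left(-546\right)} = - \frac{330}{93191} + \frac{554}{\frac{1}{170} \left(-546\right)} = - \frac{330}{93191} + \frac{554}{- \frac{273}{85}} = - \frac{330}{93191} + 554 \left(- \frac{85}{273}\right) = - \frac{330}{93191} - \frac{47090}{273} = - \frac{626922040}{3634449}$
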